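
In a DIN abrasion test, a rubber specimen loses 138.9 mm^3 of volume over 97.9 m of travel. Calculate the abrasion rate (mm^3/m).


Rate = volume_loss / distance
= 138.9 / 97.9
= 1.419 mm^3/m

1.419 mm^3/m


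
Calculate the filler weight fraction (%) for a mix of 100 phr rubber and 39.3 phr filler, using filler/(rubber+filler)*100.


Filler % = filler / (rubber + filler) * 100
= 39.3 / (100 + 39.3) * 100
= 39.3 / 139.3 * 100
= 28.21%

28.21%


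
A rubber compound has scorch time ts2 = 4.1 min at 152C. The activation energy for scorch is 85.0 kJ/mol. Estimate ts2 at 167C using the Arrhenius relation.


Convert temperatures: T1 = 152 + 273.15 = 425.15 K, T2 = 167 + 273.15 = 440.15 K
ts2_new = 4.1 * exp(85000 / 8.314 * (1/440.15 - 1/425.15))
1/T2 - 1/T1 = -8.0158e-05
ts2_new = 1.81 min

1.81 min


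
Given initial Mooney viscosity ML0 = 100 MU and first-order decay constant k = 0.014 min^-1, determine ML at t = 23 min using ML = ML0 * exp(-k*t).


ML = ML0 * exp(-k * t)
ML = 100 * exp(-0.014 * 23)
ML = 100 * 0.7247
ML = 72.47 MU

72.47 MU


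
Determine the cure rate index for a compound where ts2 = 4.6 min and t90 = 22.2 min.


CRI = 100 / (t90 - ts2)
= 100 / (22.2 - 4.6)
= 100 / 17.6
= 5.68 min^-1

5.68 min^-1


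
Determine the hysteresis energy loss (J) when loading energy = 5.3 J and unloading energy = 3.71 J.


Hysteresis loss = loading - unloading
= 5.3 - 3.71
= 1.59 J

1.59 J


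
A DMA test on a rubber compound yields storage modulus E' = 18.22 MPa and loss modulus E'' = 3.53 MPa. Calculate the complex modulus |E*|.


|E*| = sqrt(E'^2 + E''^2)
= sqrt(18.22^2 + 3.53^2)
= sqrt(331.9684 + 12.4609)
= 18.559 MPa

18.559 MPa


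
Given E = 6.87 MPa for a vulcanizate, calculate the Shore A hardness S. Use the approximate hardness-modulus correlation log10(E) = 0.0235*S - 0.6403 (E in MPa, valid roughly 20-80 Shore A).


log10(E) = 0.0235*S - 0.6403  =>  S = (log10(E) + 0.6403) / 0.0235
log10(6.87) = 0.836957
S = (0.836957 + 0.6403) / 0.0235 = 1.477257 / 0.0235
S = 62.9

Shore A = 62.9


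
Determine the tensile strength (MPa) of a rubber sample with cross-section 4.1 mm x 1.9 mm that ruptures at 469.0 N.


Area = width * thickness = 4.1 * 1.9 = 7.79 mm^2
TS = force / area = 469.0 / 7.79 = 60.21 MPa

60.21 MPa


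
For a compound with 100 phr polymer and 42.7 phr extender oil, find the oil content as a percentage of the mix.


Oil % = oil / (100 + oil) * 100
= 42.7 / (100 + 42.7) * 100
= 42.7 / 142.7 * 100
= 29.92%

29.92%


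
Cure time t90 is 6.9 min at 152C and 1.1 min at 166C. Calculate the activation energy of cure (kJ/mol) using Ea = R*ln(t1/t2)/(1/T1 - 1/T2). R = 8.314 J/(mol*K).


T1 = 425.15 K, T2 = 439.15 K
1/T1 - 1/T2 = 7.4985e-05
ln(t1/t2) = ln(6.9/1.1) = 1.8362
Ea = 8.314 * 1.8362 / 7.4985e-05 = 203591.5246 J/mol
Ea = 203.59 kJ/mol

203.59 kJ/mol


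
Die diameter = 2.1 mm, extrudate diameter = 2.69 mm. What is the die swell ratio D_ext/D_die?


Die swell ratio = D_extrudate / D_die
= 2.69 / 2.1
= 1.281

Die swell = 1.281


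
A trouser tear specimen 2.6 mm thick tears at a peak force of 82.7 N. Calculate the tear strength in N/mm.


Tear strength = force / thickness
= 82.7 / 2.6
= 31.81 N/mm

31.81 N/mm


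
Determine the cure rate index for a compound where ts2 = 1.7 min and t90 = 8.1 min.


CRI = 100 / (t90 - ts2)
= 100 / (8.1 - 1.7)
= 100 / 6.4
= 15.63 min^-1

15.63 min^-1


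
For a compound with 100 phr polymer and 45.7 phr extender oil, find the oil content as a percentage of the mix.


Oil % = oil / (100 + oil) * 100
= 45.7 / (100 + 45.7) * 100
= 45.7 / 145.7 * 100
= 31.37%

31.37%


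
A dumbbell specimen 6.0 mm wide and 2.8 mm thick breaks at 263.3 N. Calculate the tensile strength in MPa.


Area = width * thickness = 6.0 * 2.8 = 16.8 mm^2
TS = force / area = 263.3 / 16.8 = 15.67 MPa

15.67 MPa


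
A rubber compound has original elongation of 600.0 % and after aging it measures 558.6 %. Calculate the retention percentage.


Retention = aged / original * 100
= 558.6 / 600.0 * 100
= 93.1%

93.1%


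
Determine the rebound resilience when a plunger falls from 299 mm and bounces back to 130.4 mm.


Resilience = h_rebound / h_drop * 100
= 130.4 / 299 * 100
= 43.6%

43.6%


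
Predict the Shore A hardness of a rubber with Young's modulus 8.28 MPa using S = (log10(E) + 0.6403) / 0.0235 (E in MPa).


log10(E) = 0.0235*S - 0.6403  =>  S = (log10(E) + 0.6403) / 0.0235
log10(8.28) = 0.918030
S = (0.918030 + 0.6403) / 0.0235 = 1.558330 / 0.0235
S = 66.3

Shore A = 66.3


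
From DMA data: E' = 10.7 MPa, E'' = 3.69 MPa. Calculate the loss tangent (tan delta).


tan delta = E'' / E'
= 3.69 / 10.7
= 0.3449

tan delta = 0.3449


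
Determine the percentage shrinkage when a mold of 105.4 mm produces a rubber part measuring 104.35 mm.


Shrinkage = (mold - part) / mold * 100
= (105.4 - 104.35) / 105.4 * 100
= 1.05 / 105.4 * 100
= 1.0%

1.0%


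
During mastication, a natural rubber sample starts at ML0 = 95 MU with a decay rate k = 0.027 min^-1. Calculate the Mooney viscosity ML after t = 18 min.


ML = ML0 * exp(-k * t)
ML = 95 * exp(-0.027 * 18)
ML = 95 * 0.6151
ML = 58.43 MU

58.43 MU


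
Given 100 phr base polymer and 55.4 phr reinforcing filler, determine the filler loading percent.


Filler % = filler / (rubber + filler) * 100
= 55.4 / (100 + 55.4) * 100
= 55.4 / 155.4 * 100
= 35.65%

35.65%


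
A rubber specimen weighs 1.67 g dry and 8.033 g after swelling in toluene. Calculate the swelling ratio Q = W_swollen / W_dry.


Q = W_swollen / W_dry
Q = 8.033 / 1.67
Q = 4.81

Q = 4.81


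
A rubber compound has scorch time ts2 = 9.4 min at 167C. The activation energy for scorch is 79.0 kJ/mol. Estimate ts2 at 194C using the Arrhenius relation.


Convert temperatures: T1 = 167 + 273.15 = 440.15 K, T2 = 194 + 273.15 = 467.15 K
ts2_new = 9.4 * exp(79000 / 8.314 * (1/467.15 - 1/440.15))
1/T2 - 1/T1 = -1.3131e-04
ts2_new = 2.7 min

2.7 min


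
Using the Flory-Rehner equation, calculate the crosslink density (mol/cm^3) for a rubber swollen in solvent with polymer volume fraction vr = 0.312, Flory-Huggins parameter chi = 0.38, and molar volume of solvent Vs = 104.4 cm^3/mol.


ln(1 - vr) = ln(1 - 0.312) = -0.3740
Numerator = -((-0.3740) + 0.312 + 0.38 * 0.312^2) = 0.0250
Denominator = 104.4 * (0.312^(1/3) - 0.312/2) = 54.5221
nu = 0.0250 / 54.5221 = 4.5808e-04 mol/cm^3

4.5808e-04 mol/cm^3


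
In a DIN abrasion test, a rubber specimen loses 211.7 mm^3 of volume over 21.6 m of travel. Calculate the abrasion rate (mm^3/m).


Rate = volume_loss / distance
= 211.7 / 21.6
= 9.801 mm^3/m

9.801 mm^3/m


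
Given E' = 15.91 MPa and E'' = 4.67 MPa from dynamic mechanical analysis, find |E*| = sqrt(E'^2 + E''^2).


|E*| = sqrt(E'^2 + E''^2)
= sqrt(15.91^2 + 4.67^2)
= sqrt(253.1281 + 21.8089)
= 16.581 MPa

16.581 MPa


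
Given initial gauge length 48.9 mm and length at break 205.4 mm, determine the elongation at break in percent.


Elongation = (Lf - L0) / L0 * 100
= (205.4 - 48.9) / 48.9 * 100
= 156.5 / 48.9 * 100
= 320.0%

320.0%


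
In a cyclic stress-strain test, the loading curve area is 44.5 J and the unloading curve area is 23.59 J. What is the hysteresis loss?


Hysteresis loss = loading - unloading
= 44.5 - 23.59
= 20.91 J

20.91 J


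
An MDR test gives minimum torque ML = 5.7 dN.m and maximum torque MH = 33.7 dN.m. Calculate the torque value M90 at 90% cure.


M90 = ML + 0.9 * (MH - ML)
M90 = 5.7 + 0.9 * (33.7 - 5.7)
M90 = 5.7 + 0.9 * 28.0
M90 = 30.9 dN.m

30.9 dN.m


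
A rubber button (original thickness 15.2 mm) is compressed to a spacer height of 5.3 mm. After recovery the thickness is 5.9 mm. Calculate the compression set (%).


CS = (t0 - recovered) / (t0 - ts) * 100
= (15.2 - 5.9) / (15.2 - 5.3) * 100
= 9.3 / 9.9 * 100
= 93.9%

93.9%


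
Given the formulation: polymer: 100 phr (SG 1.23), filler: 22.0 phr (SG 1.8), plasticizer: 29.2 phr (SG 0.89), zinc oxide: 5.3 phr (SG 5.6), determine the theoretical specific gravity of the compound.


Sum of weights = 156.5
Volume contributions:
  polymer: 100/1.23 = 81.3008
  filler: 22.0/1.8 = 12.2222
  plasticizer: 29.2/0.89 = 32.8090
  zinc oxide: 5.3/5.6 = 0.9464
Sum of volumes = 127.2785
SG = 156.5 / 127.2785 = 1.23

SG = 1.23


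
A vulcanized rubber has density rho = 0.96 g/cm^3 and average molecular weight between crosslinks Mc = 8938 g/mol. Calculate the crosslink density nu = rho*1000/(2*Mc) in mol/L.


nu = rho * 1000 / (2 * Mc)
nu = 0.96 * 1000 / (2 * 8938)
nu = 960.0 / 17876
nu = 0.0537 mol/L

0.0537 mol/L


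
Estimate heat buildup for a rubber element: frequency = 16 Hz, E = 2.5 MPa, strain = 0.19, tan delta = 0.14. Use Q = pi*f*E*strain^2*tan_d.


Q = pi * f * E * strain^2 * tan_d
= pi * 16 * 2.5 * 0.19^2 * 0.14
= pi * 16 * 2.5 * 0.0361 * 0.14
= 0.6351

Q = 0.6351


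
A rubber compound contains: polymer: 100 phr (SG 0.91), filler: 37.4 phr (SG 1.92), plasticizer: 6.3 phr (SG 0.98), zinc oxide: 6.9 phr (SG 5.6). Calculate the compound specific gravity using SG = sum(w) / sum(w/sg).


Sum of weights = 150.6
Volume contributions:
  polymer: 100/0.91 = 109.8901
  filler: 37.4/1.92 = 19.4792
  plasticizer: 6.3/0.98 = 6.4286
  zinc oxide: 6.9/5.6 = 1.2321
Sum of volumes = 137.0300
SG = 150.6 / 137.0300 = 1.099

SG = 1.099


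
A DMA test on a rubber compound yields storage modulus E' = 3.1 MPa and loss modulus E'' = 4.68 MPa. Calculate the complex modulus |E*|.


|E*| = sqrt(E'^2 + E''^2)
= sqrt(3.1^2 + 4.68^2)
= sqrt(9.6100 + 21.9024)
= 5.614 MPa

5.614 MPa


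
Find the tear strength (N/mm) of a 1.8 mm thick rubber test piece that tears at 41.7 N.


Tear strength = force / thickness
= 41.7 / 1.8
= 23.17 N/mm

23.17 N/mm


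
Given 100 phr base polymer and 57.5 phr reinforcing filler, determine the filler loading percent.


Filler % = filler / (rubber + filler) * 100
= 57.5 / (100 + 57.5) * 100
= 57.5 / 157.5 * 100
= 36.51%

36.51%


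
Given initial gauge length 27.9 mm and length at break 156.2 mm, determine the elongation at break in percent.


Elongation = (Lf - L0) / L0 * 100
= (156.2 - 27.9) / 27.9 * 100
= 128.3 / 27.9 * 100
= 459.9%

459.9%


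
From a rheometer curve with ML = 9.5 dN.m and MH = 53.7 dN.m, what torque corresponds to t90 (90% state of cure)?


M90 = ML + 0.9 * (MH - ML)
M90 = 9.5 + 0.9 * (53.7 - 9.5)
M90 = 9.5 + 0.9 * 44.2
M90 = 49.28 dN.m

49.28 dN.m


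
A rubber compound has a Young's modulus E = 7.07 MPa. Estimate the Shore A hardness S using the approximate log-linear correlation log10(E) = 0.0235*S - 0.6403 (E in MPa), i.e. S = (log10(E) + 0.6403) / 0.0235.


log10(E) = 0.0235*S - 0.6403  =>  S = (log10(E) + 0.6403) / 0.0235
log10(7.07) = 0.849419
S = (0.849419 + 0.6403) / 0.0235 = 1.489719 / 0.0235
S = 63.4

Shore A = 63.4


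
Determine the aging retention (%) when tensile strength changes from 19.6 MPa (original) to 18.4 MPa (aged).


Retention = aged / original * 100
= 18.4 / 19.6 * 100
= 93.9%

93.9%


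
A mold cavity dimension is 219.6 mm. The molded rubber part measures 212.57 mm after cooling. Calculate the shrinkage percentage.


Shrinkage = (mold - part) / mold * 100
= (219.6 - 212.57) / 219.6 * 100
= 7.03 / 219.6 * 100
= 3.2%

3.2%


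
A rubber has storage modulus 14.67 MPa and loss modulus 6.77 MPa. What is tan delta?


tan delta = E'' / E'
= 6.77 / 14.67
= 0.4615

tan delta = 0.4615


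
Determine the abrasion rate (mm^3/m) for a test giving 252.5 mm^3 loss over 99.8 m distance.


Rate = volume_loss / distance
= 252.5 / 99.8
= 2.53 mm^3/m

2.53 mm^3/m


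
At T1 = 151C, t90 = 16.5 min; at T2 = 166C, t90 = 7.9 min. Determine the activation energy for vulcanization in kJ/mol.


T1 = 424.15 K, T2 = 439.15 K
1/T1 - 1/T2 = 8.0530e-05
ln(t1/t2) = ln(16.5/7.9) = 0.7365
Ea = 8.314 * 0.7365 / 8.0530e-05 = 76036.5613 J/mol
Ea = 76.04 kJ/mol

76.04 kJ/mol


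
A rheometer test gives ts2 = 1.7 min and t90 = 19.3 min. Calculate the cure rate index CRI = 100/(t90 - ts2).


CRI = 100 / (t90 - ts2)
= 100 / (19.3 - 1.7)
= 100 / 17.6
= 5.68 min^-1

5.68 min^-1


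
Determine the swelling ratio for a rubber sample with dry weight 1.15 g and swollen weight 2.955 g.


Q = W_swollen / W_dry
Q = 2.955 / 1.15
Q = 2.57

Q = 2.57


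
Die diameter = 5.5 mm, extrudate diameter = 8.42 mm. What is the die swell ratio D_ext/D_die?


Die swell ratio = D_extrudate / D_die
= 8.42 / 5.5
= 1.531

Die swell = 1.531


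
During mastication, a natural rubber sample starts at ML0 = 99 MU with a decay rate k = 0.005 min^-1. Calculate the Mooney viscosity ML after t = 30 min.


ML = ML0 * exp(-k * t)
ML = 99 * exp(-0.005 * 30)
ML = 99 * 0.8607
ML = 85.21 MU

85.21 MU


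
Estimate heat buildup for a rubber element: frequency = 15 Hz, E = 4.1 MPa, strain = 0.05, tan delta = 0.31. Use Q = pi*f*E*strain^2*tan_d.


Q = pi * f * E * strain^2 * tan_d
= pi * 15 * 4.1 * 0.05^2 * 0.31
= pi * 15 * 4.1 * 0.0025 * 0.31
= 0.1497

Q = 0.1497


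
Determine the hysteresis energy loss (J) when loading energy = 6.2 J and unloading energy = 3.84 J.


Hysteresis loss = loading - unloading
= 6.2 - 3.84
= 2.36 J

2.36 J


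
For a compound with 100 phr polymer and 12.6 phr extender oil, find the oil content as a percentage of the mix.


Oil % = oil / (100 + oil) * 100
= 12.6 / (100 + 12.6) * 100
= 12.6 / 112.6 * 100
= 11.19%

11.19%


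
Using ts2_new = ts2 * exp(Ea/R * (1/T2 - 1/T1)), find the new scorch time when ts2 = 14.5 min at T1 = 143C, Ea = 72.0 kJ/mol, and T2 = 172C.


Convert temperatures: T1 = 143 + 273.15 = 416.15 K, T2 = 172 + 273.15 = 445.15 K
ts2_new = 14.5 * exp(72000 / 8.314 * (1/445.15 - 1/416.15))
1/T2 - 1/T1 = -1.5655e-04
ts2_new = 3.74 min

3.74 min


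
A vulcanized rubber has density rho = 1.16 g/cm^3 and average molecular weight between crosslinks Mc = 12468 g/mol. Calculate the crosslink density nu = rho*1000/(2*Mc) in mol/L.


nu = rho * 1000 / (2 * Mc)
nu = 1.16 * 1000 / (2 * 12468)
nu = 1160.0 / 24936
nu = 0.0465 mol/L

0.0465 mol/L


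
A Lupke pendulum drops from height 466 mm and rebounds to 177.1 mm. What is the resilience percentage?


Resilience = h_rebound / h_drop * 100
= 177.1 / 466 * 100
= 38.0%

38.0%


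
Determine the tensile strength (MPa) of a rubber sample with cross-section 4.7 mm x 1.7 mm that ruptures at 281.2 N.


Area = width * thickness = 4.7 * 1.7 = 7.99 mm^2
TS = force / area = 281.2 / 7.99 = 35.19 MPa

35.19 MPa


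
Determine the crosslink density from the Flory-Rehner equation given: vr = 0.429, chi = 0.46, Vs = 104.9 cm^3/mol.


ln(1 - vr) = ln(1 - 0.429) = -0.5604
Numerator = -((-0.5604) + 0.429 + 0.46 * 0.429^2) = 0.0467
Denominator = 104.9 * (0.429^(1/3) - 0.429/2) = 56.6144
nu = 0.0467 / 56.6144 = 8.2501e-04 mol/cm^3

8.2501e-04 mol/cm^3


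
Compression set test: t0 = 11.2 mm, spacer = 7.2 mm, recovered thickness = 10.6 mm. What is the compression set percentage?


CS = (t0 - recovered) / (t0 - ts) * 100
= (11.2 - 10.6) / (11.2 - 7.2) * 100
= 0.6 / 4.0 * 100
= 15.0%

15.0%


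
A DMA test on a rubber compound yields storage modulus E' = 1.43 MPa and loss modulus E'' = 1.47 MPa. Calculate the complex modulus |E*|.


|E*| = sqrt(E'^2 + E''^2)
= sqrt(1.43^2 + 1.47^2)
= sqrt(2.0449 + 2.1609)
= 2.051 MPa

2.051 MPa


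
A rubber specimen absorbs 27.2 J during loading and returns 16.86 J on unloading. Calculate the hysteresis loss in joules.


Hysteresis loss = loading - unloading
= 27.2 - 16.86
= 10.34 J

10.34 J


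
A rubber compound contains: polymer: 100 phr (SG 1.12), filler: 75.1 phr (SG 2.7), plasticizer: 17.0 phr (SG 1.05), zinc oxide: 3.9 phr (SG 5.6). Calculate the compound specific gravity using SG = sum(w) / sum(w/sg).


Sum of weights = 196.0
Volume contributions:
  polymer: 100/1.12 = 89.2857
  filler: 75.1/2.7 = 27.8148
  plasticizer: 17.0/1.05 = 16.1905
  zinc oxide: 3.9/5.6 = 0.6964
Sum of volumes = 133.9874
SG = 196.0 / 133.9874 = 1.463

SG = 1.463


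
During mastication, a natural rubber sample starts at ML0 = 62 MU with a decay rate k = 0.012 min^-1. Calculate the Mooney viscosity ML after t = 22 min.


ML = ML0 * exp(-k * t)
ML = 62 * exp(-0.012 * 22)
ML = 62 * 0.7680
ML = 47.61 MU

47.61 MU


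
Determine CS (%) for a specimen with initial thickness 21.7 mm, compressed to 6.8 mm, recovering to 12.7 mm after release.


CS = (t0 - recovered) / (t0 - ts) * 100
= (21.7 - 12.7) / (21.7 - 6.8) * 100
= 9.0 / 14.9 * 100
= 60.4%

60.4%


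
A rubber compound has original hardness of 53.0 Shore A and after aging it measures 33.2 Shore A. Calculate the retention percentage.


Retention = aged / original * 100
= 33.2 / 53.0 * 100
= 62.6%

62.6%


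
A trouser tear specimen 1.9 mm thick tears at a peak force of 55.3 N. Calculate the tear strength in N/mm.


Tear strength = force / thickness
= 55.3 / 1.9
= 29.11 N/mm

29.11 N/mm


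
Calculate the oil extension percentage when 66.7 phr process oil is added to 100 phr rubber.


Oil % = oil / (100 + oil) * 100
= 66.7 / (100 + 66.7) * 100
= 66.7 / 166.7 * 100
= 40.01%

40.01%


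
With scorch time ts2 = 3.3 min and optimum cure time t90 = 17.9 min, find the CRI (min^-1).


CRI = 100 / (t90 - ts2)
= 100 / (17.9 - 3.3)
= 100 / 14.6
= 6.85 min^-1

6.85 min^-1


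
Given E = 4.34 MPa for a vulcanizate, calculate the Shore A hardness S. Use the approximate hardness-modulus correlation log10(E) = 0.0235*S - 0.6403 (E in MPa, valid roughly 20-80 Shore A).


log10(E) = 0.0235*S - 0.6403  =>  S = (log10(E) + 0.6403) / 0.0235
log10(4.34) = 0.637490
S = (0.637490 + 0.6403) / 0.0235 = 1.277790 / 0.0235
S = 54.4

Shore A = 54.4


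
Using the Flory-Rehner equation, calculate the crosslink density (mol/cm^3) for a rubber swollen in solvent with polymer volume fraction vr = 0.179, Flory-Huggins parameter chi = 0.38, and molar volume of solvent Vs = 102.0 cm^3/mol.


ln(1 - vr) = ln(1 - 0.179) = -0.1972
Numerator = -((-0.1972) + 0.179 + 0.38 * 0.179^2) = 0.0061
Denominator = 102.0 * (0.179^(1/3) - 0.179/2) = 48.3556
nu = 0.0061 / 48.3556 = 1.2525e-04 mol/cm^3

1.2525e-04 mol/cm^3


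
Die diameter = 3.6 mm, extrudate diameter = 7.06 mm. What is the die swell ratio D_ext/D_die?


Die swell ratio = D_extrudate / D_die
= 7.06 / 3.6
= 1.961

Die swell = 1.961


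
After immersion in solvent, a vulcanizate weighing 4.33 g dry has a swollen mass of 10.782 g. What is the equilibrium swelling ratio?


Q = W_swollen / W_dry
Q = 10.782 / 4.33
Q = 2.49

Q = 2.49


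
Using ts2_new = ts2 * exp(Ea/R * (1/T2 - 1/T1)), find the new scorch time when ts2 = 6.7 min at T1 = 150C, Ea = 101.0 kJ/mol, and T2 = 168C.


Convert temperatures: T1 = 150 + 273.15 = 423.15 K, T2 = 168 + 273.15 = 441.15 K
ts2_new = 6.7 * exp(101000 / 8.314 * (1/441.15 - 1/423.15))
1/T2 - 1/T1 = -9.6425e-05
ts2_new = 2.08 min

2.08 min


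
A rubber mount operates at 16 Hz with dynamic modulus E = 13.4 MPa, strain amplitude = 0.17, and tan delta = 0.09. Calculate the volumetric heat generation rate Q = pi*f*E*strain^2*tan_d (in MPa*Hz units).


Q = pi * f * E * strain^2 * tan_d
= pi * 16 * 13.4 * 0.17^2 * 0.09
= pi * 16 * 13.4 * 0.0289 * 0.09
= 1.7519

Q = 1.7519


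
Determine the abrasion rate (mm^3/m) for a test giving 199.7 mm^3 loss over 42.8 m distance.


Rate = volume_loss / distance
= 199.7 / 42.8
= 4.666 mm^3/m

4.666 mm^3/m


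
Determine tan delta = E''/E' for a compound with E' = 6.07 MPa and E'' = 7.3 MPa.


tan delta = E'' / E'
= 7.3 / 6.07
= 1.2026

tan delta = 1.2026


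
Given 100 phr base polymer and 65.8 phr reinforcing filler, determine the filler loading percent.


Filler % = filler / (rubber + filler) * 100
= 65.8 / (100 + 65.8) * 100
= 65.8 / 165.8 * 100
= 39.69%

39.69%


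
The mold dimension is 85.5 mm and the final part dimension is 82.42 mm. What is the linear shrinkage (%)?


Shrinkage = (mold - part) / mold * 100
= (85.5 - 82.42) / 85.5 * 100
= 3.08 / 85.5 * 100
= 3.6%

3.6%


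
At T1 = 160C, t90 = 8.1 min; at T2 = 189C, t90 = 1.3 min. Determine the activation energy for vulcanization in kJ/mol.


T1 = 433.15 K, T2 = 462.15 K
1/T1 - 1/T2 = 1.4487e-04
ln(t1/t2) = ln(8.1/1.3) = 1.8295
Ea = 8.314 * 1.8295 / 1.4487e-04 = 104994.2859 J/mol
Ea = 104.99 kJ/mol

104.99 kJ/mol


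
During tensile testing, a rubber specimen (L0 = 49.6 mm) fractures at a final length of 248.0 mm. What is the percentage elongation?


Elongation = (Lf - L0) / L0 * 100
= (248.0 - 49.6) / 49.6 * 100
= 198.4 / 49.6 * 100
= 400.0%

400.0%


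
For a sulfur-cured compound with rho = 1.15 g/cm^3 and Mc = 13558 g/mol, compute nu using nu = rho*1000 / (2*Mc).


nu = rho * 1000 / (2 * Mc)
nu = 1.15 * 1000 / (2 * 13558)
nu = 1150.0 / 27116
nu = 0.0424 mol/L

0.0424 mol/L


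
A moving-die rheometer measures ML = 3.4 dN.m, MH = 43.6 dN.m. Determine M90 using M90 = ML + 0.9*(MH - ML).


M90 = ML + 0.9 * (MH - ML)
M90 = 3.4 + 0.9 * (43.6 - 3.4)
M90 = 3.4 + 0.9 * 40.2
M90 = 39.58 dN.m

39.58 dN.m


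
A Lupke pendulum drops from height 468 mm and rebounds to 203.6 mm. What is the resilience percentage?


Resilience = h_rebound / h_drop * 100
= 203.6 / 468 * 100
= 43.5%

43.5%


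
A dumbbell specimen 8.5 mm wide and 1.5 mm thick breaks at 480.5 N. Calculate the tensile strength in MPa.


Area = width * thickness = 8.5 * 1.5 = 12.75 mm^2
TS = force / area = 480.5 / 12.75 = 37.69 MPa

37.69 MPa


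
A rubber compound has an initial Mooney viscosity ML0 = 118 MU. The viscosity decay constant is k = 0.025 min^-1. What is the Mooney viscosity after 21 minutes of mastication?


ML = ML0 * exp(-k * t)
ML = 118 * exp(-0.025 * 21)
ML = 118 * 0.5916
ML = 69.8 MU

69.8 MU


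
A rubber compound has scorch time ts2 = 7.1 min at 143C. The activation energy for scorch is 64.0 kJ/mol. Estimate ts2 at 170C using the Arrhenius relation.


Convert temperatures: T1 = 143 + 273.15 = 416.15 K, T2 = 170 + 273.15 = 443.15 K
ts2_new = 7.1 * exp(64000 / 8.314 * (1/443.15 - 1/416.15))
1/T2 - 1/T1 = -1.4641e-04
ts2_new = 2.3 min

2.3 min


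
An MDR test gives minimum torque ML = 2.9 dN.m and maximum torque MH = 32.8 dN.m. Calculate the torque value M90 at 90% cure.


M90 = ML + 0.9 * (MH - ML)
M90 = 2.9 + 0.9 * (32.8 - 2.9)
M90 = 2.9 + 0.9 * 29.9
M90 = 29.81 dN.m

29.81 dN.m


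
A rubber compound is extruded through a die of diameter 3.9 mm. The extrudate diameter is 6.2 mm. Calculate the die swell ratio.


Die swell ratio = D_extrudate / D_die
= 6.2 / 3.9
= 1.59

Die swell = 1.59


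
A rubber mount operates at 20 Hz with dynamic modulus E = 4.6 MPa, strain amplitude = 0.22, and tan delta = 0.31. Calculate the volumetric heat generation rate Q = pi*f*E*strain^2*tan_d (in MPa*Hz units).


Q = pi * f * E * strain^2 * tan_d
= pi * 20 * 4.6 * 0.22^2 * 0.31
= pi * 20 * 4.6 * 0.0484 * 0.31
= 4.3366

Q = 4.3366


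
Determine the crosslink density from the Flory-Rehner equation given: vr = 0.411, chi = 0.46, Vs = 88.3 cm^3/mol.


ln(1 - vr) = ln(1 - 0.411) = -0.5293
Numerator = -((-0.5293) + 0.411 + 0.46 * 0.411^2) = 0.0406
Denominator = 88.3 * (0.411^(1/3) - 0.411/2) = 47.5053
nu = 0.0406 / 47.5053 = 8.5518e-04 mol/cm^3

8.5518e-04 mol/cm^3


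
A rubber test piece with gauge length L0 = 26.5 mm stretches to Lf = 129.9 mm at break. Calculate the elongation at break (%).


Elongation = (Lf - L0) / L0 * 100
= (129.9 - 26.5) / 26.5 * 100
= 103.4 / 26.5 * 100
= 390.2%

390.2%


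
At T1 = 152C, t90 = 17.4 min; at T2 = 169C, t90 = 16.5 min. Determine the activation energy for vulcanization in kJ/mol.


T1 = 425.15 K, T2 = 442.15 K
1/T1 - 1/T2 = 9.0435e-05
ln(t1/t2) = ln(17.4/16.5) = 0.0531
Ea = 8.314 * 0.0531 / 9.0435e-05 = 4882.5622 J/mol
Ea = 4.88 kJ/mol

4.88 kJ/mol


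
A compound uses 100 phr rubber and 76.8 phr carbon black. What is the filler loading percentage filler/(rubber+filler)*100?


Filler % = filler / (rubber + filler) * 100
= 76.8 / (100 + 76.8) * 100
= 76.8 / 176.8 * 100
= 43.44%

43.44%


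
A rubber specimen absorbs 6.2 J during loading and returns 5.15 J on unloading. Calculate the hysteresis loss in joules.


Hysteresis loss = loading - unloading
= 6.2 - 5.15
= 1.05 J

1.05 J


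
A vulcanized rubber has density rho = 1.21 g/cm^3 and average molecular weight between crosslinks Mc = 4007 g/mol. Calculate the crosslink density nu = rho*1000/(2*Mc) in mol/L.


nu = rho * 1000 / (2 * Mc)
nu = 1.21 * 1000 / (2 * 4007)
nu = 1210.0 / 8014
nu = 0.1510 mol/L

0.1510 mol/L


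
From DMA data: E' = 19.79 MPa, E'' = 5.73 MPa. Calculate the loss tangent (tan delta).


tan delta = E'' / E'
= 5.73 / 19.79
= 0.2895

tan delta = 0.2895


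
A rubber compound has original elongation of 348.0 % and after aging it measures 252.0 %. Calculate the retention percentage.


Retention = aged / original * 100
= 252.0 / 348.0 * 100
= 72.4%

72.4%


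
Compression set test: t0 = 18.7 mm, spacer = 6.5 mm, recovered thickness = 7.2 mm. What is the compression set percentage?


CS = (t0 - recovered) / (t0 - ts) * 100
= (18.7 - 7.2) / (18.7 - 6.5) * 100
= 11.5 / 12.2 * 100
= 94.3%

94.3%


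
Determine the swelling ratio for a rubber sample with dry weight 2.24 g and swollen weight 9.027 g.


Q = W_swollen / W_dry
Q = 9.027 / 2.24
Q = 4.03

Q = 4.03


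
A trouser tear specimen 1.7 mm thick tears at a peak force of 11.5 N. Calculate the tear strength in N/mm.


Tear strength = force / thickness
= 11.5 / 1.7
= 6.76 N/mm

6.76 N/mm


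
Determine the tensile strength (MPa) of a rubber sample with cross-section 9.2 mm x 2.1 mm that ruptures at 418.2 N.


Area = width * thickness = 9.2 * 2.1 = 19.32 mm^2
TS = force / area = 418.2 / 19.32 = 21.65 MPa

21.65 MPa


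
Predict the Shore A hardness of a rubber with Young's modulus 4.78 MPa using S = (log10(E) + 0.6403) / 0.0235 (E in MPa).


log10(E) = 0.0235*S - 0.6403  =>  S = (log10(E) + 0.6403) / 0.0235
log10(4.78) = 0.679428
S = (0.679428 + 0.6403) / 0.0235 = 1.319728 / 0.0235
S = 56.2

Shore A = 56.2


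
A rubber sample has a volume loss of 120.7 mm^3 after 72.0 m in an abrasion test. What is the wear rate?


Rate = volume_loss / distance
= 120.7 / 72.0
= 1.676 mm^3/m

1.676 mm^3/m


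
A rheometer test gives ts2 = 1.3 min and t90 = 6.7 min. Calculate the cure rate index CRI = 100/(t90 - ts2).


CRI = 100 / (t90 - ts2)
= 100 / (6.7 - 1.3)
= 100 / 5.4
= 18.52 min^-1

18.52 min^-1


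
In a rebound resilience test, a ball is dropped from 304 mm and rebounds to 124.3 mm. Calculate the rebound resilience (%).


Resilience = h_rebound / h_drop * 100
= 124.3 / 304 * 100
= 40.9%

40.9%


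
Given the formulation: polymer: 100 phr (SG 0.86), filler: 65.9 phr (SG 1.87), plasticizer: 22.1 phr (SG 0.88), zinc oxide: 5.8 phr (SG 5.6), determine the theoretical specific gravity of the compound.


Sum of weights = 193.8
Volume contributions:
  polymer: 100/0.86 = 116.2791
  filler: 65.9/1.87 = 35.2406
  plasticizer: 22.1/0.88 = 25.1136
  zinc oxide: 5.8/5.6 = 1.0357
Sum of volumes = 177.6691
SG = 193.8 / 177.6691 = 1.091

SG = 1.091


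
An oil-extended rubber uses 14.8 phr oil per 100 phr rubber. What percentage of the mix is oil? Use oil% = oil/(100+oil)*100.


Oil % = oil / (100 + oil) * 100
= 14.8 / (100 + 14.8) * 100
= 14.8 / 114.8 * 100
= 12.89%

12.89%


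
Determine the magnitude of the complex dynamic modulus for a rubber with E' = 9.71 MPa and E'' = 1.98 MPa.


|E*| = sqrt(E'^2 + E''^2)
= sqrt(9.71^2 + 1.98^2)
= sqrt(94.2841 + 3.9204)
= 9.91 MPa

9.91 MPa


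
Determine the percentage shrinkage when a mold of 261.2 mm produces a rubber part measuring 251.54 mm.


Shrinkage = (mold - part) / mold * 100
= (261.2 - 251.54) / 261.2 * 100
= 9.66 / 261.2 * 100
= 3.7%

3.7%


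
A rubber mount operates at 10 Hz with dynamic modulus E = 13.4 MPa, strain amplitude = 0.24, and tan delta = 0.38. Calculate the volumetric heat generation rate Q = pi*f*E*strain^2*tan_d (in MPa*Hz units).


Q = pi * f * E * strain^2 * tan_d
= pi * 10 * 13.4 * 0.24^2 * 0.38
= pi * 10 * 13.4 * 0.0576 * 0.38
= 9.2143

Q = 9.2143


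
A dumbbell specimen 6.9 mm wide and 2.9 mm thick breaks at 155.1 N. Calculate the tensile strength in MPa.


Area = width * thickness = 6.9 * 2.9 = 20.01 mm^2
TS = force / area = 155.1 / 20.01 = 7.75 MPa

7.75 MPa


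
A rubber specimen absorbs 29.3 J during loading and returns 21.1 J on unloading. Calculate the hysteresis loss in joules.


Hysteresis loss = loading - unloading
= 29.3 - 21.1
= 8.2 J

8.2 J


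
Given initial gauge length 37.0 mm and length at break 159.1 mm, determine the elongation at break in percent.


Elongation = (Lf - L0) / L0 * 100
= (159.1 - 37.0) / 37.0 * 100
= 122.1 / 37.0 * 100
= 330.0%

330.0%


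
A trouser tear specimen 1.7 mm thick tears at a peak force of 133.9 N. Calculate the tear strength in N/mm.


Tear strength = force / thickness
= 133.9 / 1.7
= 78.76 N/mm

78.76 N/mm


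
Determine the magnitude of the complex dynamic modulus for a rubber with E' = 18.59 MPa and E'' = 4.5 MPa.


|E*| = sqrt(E'^2 + E''^2)
= sqrt(18.59^2 + 4.5^2)
= sqrt(345.5881 + 20.2500)
= 19.127 MPa

19.127 MPa


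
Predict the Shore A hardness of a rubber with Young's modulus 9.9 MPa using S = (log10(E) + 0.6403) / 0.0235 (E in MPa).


log10(E) = 0.0235*S - 0.6403  =>  S = (log10(E) + 0.6403) / 0.0235
log10(9.9) = 0.995635
S = (0.995635 + 0.6403) / 0.0235 = 1.635935 / 0.0235
S = 69.6

Shore A = 69.6


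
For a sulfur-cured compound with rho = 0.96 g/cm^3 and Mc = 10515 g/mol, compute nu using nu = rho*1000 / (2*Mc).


nu = rho * 1000 / (2 * Mc)
nu = 0.96 * 1000 / (2 * 10515)
nu = 960.0 / 21030
nu = 0.0456 mol/L

0.0456 mol/L


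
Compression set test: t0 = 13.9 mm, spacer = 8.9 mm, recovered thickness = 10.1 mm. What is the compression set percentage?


CS = (t0 - recovered) / (t0 - ts) * 100
= (13.9 - 10.1) / (13.9 - 8.9) * 100
= 3.8 / 5.0 * 100
= 76.0%

76.0%


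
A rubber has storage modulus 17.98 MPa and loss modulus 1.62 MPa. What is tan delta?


tan delta = E'' / E'
= 1.62 / 17.98
= 0.0901

tan delta = 0.0901


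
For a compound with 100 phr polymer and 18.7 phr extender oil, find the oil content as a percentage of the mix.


Oil % = oil / (100 + oil) * 100
= 18.7 / (100 + 18.7) * 100
= 18.7 / 118.7 * 100
= 15.75%

15.75%


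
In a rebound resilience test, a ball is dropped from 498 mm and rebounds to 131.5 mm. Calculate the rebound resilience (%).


Resilience = h_rebound / h_drop * 100
= 131.5 / 498 * 100
= 26.4%

26.4%


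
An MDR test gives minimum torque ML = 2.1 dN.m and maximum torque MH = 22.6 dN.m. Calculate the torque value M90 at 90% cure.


M90 = ML + 0.9 * (MH - ML)
M90 = 2.1 + 0.9 * (22.6 - 2.1)
M90 = 2.1 + 0.9 * 20.5
M90 = 20.55 dN.m

20.55 dN.m


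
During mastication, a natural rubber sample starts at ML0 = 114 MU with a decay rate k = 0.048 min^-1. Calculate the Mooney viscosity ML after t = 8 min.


ML = ML0 * exp(-k * t)
ML = 114 * exp(-0.048 * 8)
ML = 114 * 0.6811
ML = 77.65 MU

77.65 MU


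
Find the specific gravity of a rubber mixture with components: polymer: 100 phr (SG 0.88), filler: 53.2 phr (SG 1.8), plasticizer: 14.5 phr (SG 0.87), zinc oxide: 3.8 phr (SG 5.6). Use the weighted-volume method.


Sum of weights = 171.5
Volume contributions:
  polymer: 100/0.88 = 113.6364
  filler: 53.2/1.8 = 29.5556
  plasticizer: 14.5/0.87 = 16.6667
  zinc oxide: 3.8/5.6 = 0.6786
Sum of volumes = 160.5372
SG = 171.5 / 160.5372 = 1.068

SG = 1.068


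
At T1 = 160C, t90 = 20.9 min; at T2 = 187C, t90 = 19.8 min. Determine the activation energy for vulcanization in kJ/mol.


T1 = 433.15 K, T2 = 460.15 K
1/T1 - 1/T2 = 1.3546e-04
ln(t1/t2) = ln(20.9/19.8) = 0.0541
Ea = 8.314 * 0.0541 / 1.3546e-04 = 3318.3184 J/mol
Ea = 3.32 kJ/mol

3.32 kJ/mol


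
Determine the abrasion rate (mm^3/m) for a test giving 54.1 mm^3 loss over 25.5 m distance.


Rate = volume_loss / distance
= 54.1 / 25.5
= 2.122 mm^3/m

2.122 mm^3/m


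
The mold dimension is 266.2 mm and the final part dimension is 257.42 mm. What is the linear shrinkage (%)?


Shrinkage = (mold - part) / mold * 100
= (266.2 - 257.42) / 266.2 * 100
= 8.78 / 266.2 * 100
= 3.3%

3.3%


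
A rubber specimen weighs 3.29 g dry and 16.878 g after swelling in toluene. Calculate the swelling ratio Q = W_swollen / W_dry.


Q = W_swollen / W_dry
Q = 16.878 / 3.29
Q = 5.13

Q = 5.13


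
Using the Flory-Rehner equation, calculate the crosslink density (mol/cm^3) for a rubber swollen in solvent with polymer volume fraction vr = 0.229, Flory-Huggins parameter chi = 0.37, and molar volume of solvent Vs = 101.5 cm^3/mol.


ln(1 - vr) = ln(1 - 0.229) = -0.2601
Numerator = -((-0.2601) + 0.229 + 0.37 * 0.229^2) = 0.0117
Denominator = 101.5 * (0.229^(1/3) - 0.229/2) = 50.4763
nu = 0.0117 / 50.4763 = 2.3107e-04 mol/cm^3

2.3107e-04 mol/cm^3


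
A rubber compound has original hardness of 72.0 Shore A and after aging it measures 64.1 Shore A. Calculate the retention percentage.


Retention = aged / original * 100
= 64.1 / 72.0 * 100
= 89.0%

89.0%


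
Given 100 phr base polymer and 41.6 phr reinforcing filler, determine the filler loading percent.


Filler % = filler / (rubber + filler) * 100
= 41.6 / (100 + 41.6) * 100
= 41.6 / 141.6 * 100
= 29.38%

29.38%


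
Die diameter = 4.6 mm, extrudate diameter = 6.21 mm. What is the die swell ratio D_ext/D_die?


Die swell ratio = D_extrudate / D_die
= 6.21 / 4.6
= 1.35

Die swell = 1.35


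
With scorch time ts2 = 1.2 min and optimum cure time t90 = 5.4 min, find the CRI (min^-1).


CRI = 100 / (t90 - ts2)
= 100 / (5.4 - 1.2)
= 100 / 4.2
= 23.81 min^-1

23.81 min^-1


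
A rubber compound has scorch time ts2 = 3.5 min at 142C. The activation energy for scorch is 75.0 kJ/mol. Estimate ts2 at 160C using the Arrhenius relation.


Convert temperatures: T1 = 142 + 273.15 = 415.15 K, T2 = 160 + 273.15 = 433.15 K
ts2_new = 3.5 * exp(75000 / 8.314 * (1/433.15 - 1/415.15))
1/T2 - 1/T1 = -1.0010e-04
ts2_new = 1.42 min

1.42 min


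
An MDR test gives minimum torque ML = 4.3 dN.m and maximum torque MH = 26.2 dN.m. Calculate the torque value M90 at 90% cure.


M90 = ML + 0.9 * (MH - ML)
M90 = 4.3 + 0.9 * (26.2 - 4.3)
M90 = 4.3 + 0.9 * 21.9
M90 = 24.01 dN.m

24.01 dN.m


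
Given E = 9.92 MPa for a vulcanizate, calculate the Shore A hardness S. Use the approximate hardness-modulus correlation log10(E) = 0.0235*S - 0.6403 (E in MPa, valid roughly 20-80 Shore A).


log10(E) = 0.0235*S - 0.6403  =>  S = (log10(E) + 0.6403) / 0.0235
log10(9.92) = 0.996512
S = (0.996512 + 0.6403) / 0.0235 = 1.636812 / 0.0235
S = 69.7

Shore A = 69.7


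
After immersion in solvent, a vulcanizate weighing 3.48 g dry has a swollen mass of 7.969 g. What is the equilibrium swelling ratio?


Q = W_swollen / W_dry
Q = 7.969 / 3.48
Q = 2.29

Q = 2.29


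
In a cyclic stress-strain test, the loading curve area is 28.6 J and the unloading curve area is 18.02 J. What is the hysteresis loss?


Hysteresis loss = loading - unloading
= 28.6 - 18.02
= 10.58 J

10.58 J


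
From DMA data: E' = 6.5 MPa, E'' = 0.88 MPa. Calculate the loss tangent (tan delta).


tan delta = E'' / E'
= 0.88 / 6.5
= 0.1354

tan delta = 0.1354


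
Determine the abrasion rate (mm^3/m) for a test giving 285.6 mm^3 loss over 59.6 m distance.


Rate = volume_loss / distance
= 285.6 / 59.6
= 4.792 mm^3/m

4.792 mm^3/m


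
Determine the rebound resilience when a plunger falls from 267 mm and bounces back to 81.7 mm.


Resilience = h_rebound / h_drop * 100
= 81.7 / 267 * 100
= 30.6%

30.6%


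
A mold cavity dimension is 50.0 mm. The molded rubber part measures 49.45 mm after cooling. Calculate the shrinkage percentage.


Shrinkage = (mold - part) / mold * 100
= (50.0 - 49.45) / 50.0 * 100
= 0.55 / 50.0 * 100
= 1.1%

1.1%


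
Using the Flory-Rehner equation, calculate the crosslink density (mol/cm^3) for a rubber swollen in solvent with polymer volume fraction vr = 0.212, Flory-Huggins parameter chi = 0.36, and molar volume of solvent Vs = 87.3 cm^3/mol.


ln(1 - vr) = ln(1 - 0.212) = -0.2383
Numerator = -((-0.2383) + 0.212 + 0.36 * 0.212^2) = 0.0101
Denominator = 87.3 * (0.212^(1/3) - 0.212/2) = 42.8008
nu = 0.0101 / 42.8008 = 2.3545e-04 mol/cm^3

2.3545e-04 mol/cm^3


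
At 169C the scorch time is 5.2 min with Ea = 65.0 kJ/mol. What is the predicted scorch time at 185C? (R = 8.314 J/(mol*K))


Convert temperatures: T1 = 169 + 273.15 = 442.15 K, T2 = 185 + 273.15 = 458.15 K
ts2_new = 5.2 * exp(65000 / 8.314 * (1/458.15 - 1/442.15))
1/T2 - 1/T1 = -7.8985e-05
ts2_new = 2.8 min

2.8 min


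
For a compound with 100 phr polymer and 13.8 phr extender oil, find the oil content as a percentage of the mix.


Oil % = oil / (100 + oil) * 100
= 13.8 / (100 + 13.8) * 100
= 13.8 / 113.8 * 100
= 12.13%

12.13%


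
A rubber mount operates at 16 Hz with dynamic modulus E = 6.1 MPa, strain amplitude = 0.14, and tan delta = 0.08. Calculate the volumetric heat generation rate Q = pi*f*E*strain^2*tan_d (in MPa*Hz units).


Q = pi * f * E * strain^2 * tan_d
= pi * 16 * 6.1 * 0.14^2 * 0.08
= pi * 16 * 6.1 * 0.0196 * 0.08
= 0.4808

Q = 0.4808


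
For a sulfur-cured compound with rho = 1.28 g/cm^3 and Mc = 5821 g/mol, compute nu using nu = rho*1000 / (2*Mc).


nu = rho * 1000 / (2 * Mc)
nu = 1.28 * 1000 / (2 * 5821)
nu = 1280.0 / 11642
nu = 0.1099 mol/L

0.1099 mol/L


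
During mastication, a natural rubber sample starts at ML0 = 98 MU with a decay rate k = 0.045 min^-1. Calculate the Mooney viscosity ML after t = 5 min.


ML = ML0 * exp(-k * t)
ML = 98 * exp(-0.045 * 5)
ML = 98 * 0.7985
ML = 78.25 MU

78.25 MU


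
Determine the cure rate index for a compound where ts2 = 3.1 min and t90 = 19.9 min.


CRI = 100 / (t90 - ts2)
= 100 / (19.9 - 3.1)
= 100 / 16.8
= 5.95 min^-1

5.95 min^-1


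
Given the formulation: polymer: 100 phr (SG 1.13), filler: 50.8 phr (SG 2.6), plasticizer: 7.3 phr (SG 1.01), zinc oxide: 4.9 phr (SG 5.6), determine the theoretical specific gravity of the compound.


Sum of weights = 163.0
Volume contributions:
  polymer: 100/1.13 = 88.4956
  filler: 50.8/2.6 = 19.5385
  plasticizer: 7.3/1.01 = 7.2277
  zinc oxide: 4.9/5.6 = 0.8750
Sum of volumes = 116.1368
SG = 163.0 / 116.1368 = 1.404

SG = 1.404


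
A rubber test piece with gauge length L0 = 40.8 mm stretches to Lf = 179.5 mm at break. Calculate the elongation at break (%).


Elongation = (Lf - L0) / L0 * 100
= (179.5 - 40.8) / 40.8 * 100
= 138.7 / 40.8 * 100
= 340.0%

340.0%


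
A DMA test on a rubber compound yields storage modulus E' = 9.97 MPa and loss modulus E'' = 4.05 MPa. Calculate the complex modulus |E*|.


|E*| = sqrt(E'^2 + E''^2)
= sqrt(9.97^2 + 4.05^2)
= sqrt(99.4009 + 16.4025)
= 10.761 MPa

10.761 MPa


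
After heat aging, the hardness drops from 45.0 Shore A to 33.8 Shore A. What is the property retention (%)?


Retention = aged / original * 100
= 33.8 / 45.0 * 100
= 75.1%

75.1%


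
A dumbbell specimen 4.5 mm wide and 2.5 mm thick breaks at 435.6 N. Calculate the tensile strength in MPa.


Area = width * thickness = 4.5 * 2.5 = 11.25 mm^2
TS = force / area = 435.6 / 11.25 = 38.72 MPa

38.72 MPa


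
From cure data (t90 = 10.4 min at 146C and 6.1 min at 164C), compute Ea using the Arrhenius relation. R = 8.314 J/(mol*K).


T1 = 419.15 K, T2 = 437.15 K
1/T1 - 1/T2 = 9.8236e-05
ln(t1/t2) = ln(10.4/6.1) = 0.5335
Ea = 8.314 * 0.5335 / 9.8236e-05 = 45152.9115 J/mol
Ea = 45.15 kJ/mol

45.15 kJ/mol


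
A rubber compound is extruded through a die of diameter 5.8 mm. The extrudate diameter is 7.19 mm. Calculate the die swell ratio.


Die swell ratio = D_extrudate / D_die
= 7.19 / 5.8
= 1.24

Die swell = 1.24
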